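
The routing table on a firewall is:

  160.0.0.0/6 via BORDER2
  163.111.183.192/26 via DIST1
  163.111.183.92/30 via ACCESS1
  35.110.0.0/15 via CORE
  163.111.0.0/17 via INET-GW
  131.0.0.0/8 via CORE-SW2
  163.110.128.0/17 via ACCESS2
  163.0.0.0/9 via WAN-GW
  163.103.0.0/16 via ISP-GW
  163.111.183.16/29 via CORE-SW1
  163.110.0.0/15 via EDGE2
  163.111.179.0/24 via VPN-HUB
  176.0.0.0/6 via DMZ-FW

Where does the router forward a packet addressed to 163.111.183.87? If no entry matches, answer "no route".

Routes whose prefix contains 163.111.183.87:
  160.0.0.0/6 (160.0.0.0 - 163.255.255.255) -> BORDER2
  163.0.0.0/9 (163.0.0.0 - 163.127.255.255) -> WAN-GW
  163.110.0.0/15 (163.110.0.0 - 163.111.255.255) -> EDGE2
More-specific entries that do NOT match:
  163.111.183.92/30 (163.111.183.92 - 163.111.183.95) does not contain 163.111.183.87
  163.111.183.16/29 (163.111.183.16 - 163.111.183.23) does not contain 163.111.183.87
  163.111.183.192/26 (163.111.183.192 - 163.111.183.255) does not contain 163.111.183.87
  163.111.179.0/24 (163.111.179.0 - 163.111.179.255) does not contain 163.111.183.87
  163.111.0.0/17 (163.111.0.0 - 163.111.127.255) does not contain 163.111.183.87
  163.110.128.0/17 (163.110.128.0 - 163.110.255.255) does not contain 163.111.183.87
  163.103.0.0/16 (163.103.0.0 - 163.103.255.255) does not contain 163.111.183.87
Longest matching prefix is /15 -> next hop EDGE2.

EDGE2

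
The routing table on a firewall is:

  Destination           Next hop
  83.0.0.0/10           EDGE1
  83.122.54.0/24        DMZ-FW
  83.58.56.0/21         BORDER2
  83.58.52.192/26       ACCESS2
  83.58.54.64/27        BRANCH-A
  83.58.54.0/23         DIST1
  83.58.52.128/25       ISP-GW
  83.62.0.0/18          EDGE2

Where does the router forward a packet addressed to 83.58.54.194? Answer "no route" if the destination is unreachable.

Routes whose prefix contains 83.58.54.194:
  83.0.0.0/10 (83.0.0.0 - 83.63.255.255) -> EDGE1
  83.58.54.0/23 (83.58.54.0 - 83.58.55.255) -> DIST1
More-specific entries that do NOT match:
  83.58.54.64/27 (83.58.54.64 - 83.58.54.95) does not contain 83.58.54.194
  83.58.52.192/26 (83.58.52.192 - 83.58.52.255) does not contain 83.58.54.194
  83.58.52.128/25 (83.58.52.128 - 83.58.52.255) does not contain 83.58.54.194
  83.122.54.0/24 (83.122.54.0 - 83.122.54.255) does not contain 83.58.54.194
Longest matching prefix is /23 -> next hop DIST1.

DIST1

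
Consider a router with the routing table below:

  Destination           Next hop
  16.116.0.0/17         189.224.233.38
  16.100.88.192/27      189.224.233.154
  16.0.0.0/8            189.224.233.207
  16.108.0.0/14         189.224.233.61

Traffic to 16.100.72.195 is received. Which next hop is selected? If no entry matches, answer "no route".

189.224.233.207

Routes whose prefix contains 16.100.72.195:
  16.0.0.0/8 (16.0.0.0 - 16.255.255.255) -> 189.224.233.207
More-specific entries that do NOT match:
  16.100.88.192/27 (16.100.88.192 - 16.100.88.223) does not contain 16.100.72.195
  16.116.0.0/17 (16.116.0.0 - 16.116.127.255) does not contain 16.100.72.195
  16.108.0.0/14 (16.108.0.0 - 16.111.255.255) does not contain 16.100.72.195
Longest matching prefix is /8 -> next hop 189.224.233.207.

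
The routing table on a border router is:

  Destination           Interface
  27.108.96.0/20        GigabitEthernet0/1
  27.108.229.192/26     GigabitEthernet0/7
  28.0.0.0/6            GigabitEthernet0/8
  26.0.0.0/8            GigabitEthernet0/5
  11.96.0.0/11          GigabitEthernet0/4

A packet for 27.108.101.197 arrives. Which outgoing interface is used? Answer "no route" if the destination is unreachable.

Routes whose prefix contains 27.108.101.197:
  27.108.96.0/20 (27.108.96.0 - 27.108.111.255) -> GigabitEthernet0/1
More-specific entries that do NOT match:
  27.108.229.192/26 (27.108.229.192 - 27.108.229.255) does not contain 27.108.101.197
Longest matching prefix is /20 -> interface GigabitEthernet0/1.

GigabitEthernet0/1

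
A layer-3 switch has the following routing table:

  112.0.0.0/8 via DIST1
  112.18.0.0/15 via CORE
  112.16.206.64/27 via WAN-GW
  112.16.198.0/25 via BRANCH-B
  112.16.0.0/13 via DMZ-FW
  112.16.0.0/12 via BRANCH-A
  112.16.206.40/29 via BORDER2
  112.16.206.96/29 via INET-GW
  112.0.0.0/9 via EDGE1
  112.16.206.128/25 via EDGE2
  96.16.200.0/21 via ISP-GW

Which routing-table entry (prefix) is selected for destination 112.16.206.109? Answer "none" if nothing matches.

112.16.0.0/13

Entries matching 112.16.206.109:
  112.0.0.0/8 (112.0.0.0 - 112.255.255.255)
  112.0.0.0/9 (112.0.0.0 - 112.127.255.255)
  112.16.0.0/12 (112.16.0.0 - 112.31.255.255)
  112.16.0.0/13 (112.16.0.0 - 112.23.255.255)
Most specific is 112.16.0.0/13.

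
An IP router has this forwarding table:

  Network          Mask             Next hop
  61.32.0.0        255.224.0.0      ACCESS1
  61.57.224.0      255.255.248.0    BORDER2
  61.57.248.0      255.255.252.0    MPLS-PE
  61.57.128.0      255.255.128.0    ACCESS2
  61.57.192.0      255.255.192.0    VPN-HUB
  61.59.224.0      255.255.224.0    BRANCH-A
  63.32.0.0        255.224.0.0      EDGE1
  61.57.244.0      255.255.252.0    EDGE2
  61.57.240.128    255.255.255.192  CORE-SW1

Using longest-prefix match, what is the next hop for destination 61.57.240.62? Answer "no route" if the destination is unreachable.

Routes whose prefix contains 61.57.240.62:
  61.32.0.0/11 (61.32.0.0 - 61.63.255.255) -> ACCESS1
  61.57.128.0/17 (61.57.128.0 - 61.57.255.255) -> ACCESS2
  61.57.192.0/18 (61.57.192.0 - 61.57.255.255) -> VPN-HUB
More-specific entries that do NOT match:
  61.57.240.128/26 (61.57.240.128 - 61.57.240.191) does not contain 61.57.240.62
  61.57.248.0/22 (61.57.248.0 - 61.57.251.255) does not contain 61.57.240.62
  61.57.244.0/22 (61.57.244.0 - 61.57.247.255) does not contain 61.57.240.62
  61.57.224.0/21 (61.57.224.0 - 61.57.231.255) does not contain 61.57.240.62
  61.59.224.0/19 (61.59.224.0 - 61.59.255.255) does not contain 61.57.240.62
Longest matching prefix is /18 -> next hop VPN-HUB.

VPN-HUB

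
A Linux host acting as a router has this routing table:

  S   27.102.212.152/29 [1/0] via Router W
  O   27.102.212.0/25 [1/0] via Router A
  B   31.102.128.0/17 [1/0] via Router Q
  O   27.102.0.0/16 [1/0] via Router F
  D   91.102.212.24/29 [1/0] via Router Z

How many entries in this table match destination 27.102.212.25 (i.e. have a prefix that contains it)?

Prefixes containing 27.102.212.25:
  27.102.0.0/16 (27.102.0.0 - 27.102.255.255)
  27.102.212.0/25 (27.102.212.0 - 27.102.212.127)
Total matching entries: 2.

2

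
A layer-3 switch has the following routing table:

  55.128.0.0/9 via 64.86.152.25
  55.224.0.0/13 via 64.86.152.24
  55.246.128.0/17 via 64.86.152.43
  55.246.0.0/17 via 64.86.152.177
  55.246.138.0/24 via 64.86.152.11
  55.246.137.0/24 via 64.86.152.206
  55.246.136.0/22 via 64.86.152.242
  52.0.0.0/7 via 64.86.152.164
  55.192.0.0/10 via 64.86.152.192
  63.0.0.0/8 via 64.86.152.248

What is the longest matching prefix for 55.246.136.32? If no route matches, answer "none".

55.246.136.0/22

Entries matching 55.246.136.32:
  55.128.0.0/9 (55.128.0.0 - 55.255.255.255)
  55.192.0.0/10 (55.192.0.0 - 55.255.255.255)
  55.246.128.0/17 (55.246.128.0 - 55.246.255.255)
  55.246.136.0/22 (55.246.136.0 - 55.246.139.255)
Most specific is 55.246.136.0/22.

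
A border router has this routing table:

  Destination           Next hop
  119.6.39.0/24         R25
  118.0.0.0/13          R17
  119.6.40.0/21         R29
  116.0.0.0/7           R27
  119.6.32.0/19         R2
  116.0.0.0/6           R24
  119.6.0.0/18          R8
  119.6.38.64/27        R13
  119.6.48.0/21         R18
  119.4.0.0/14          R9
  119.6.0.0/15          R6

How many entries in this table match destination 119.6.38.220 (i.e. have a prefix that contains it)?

Prefixes containing 119.6.38.220:
  116.0.0.0/6 (116.0.0.0 - 119.255.255.255)
  119.4.0.0/14 (119.4.0.0 - 119.7.255.255)
  119.6.0.0/15 (119.6.0.0 - 119.7.255.255)
  119.6.0.0/18 (119.6.0.0 - 119.6.63.255)
  119.6.32.0/19 (119.6.32.0 - 119.6.63.255)
Total matching entries: 5.

5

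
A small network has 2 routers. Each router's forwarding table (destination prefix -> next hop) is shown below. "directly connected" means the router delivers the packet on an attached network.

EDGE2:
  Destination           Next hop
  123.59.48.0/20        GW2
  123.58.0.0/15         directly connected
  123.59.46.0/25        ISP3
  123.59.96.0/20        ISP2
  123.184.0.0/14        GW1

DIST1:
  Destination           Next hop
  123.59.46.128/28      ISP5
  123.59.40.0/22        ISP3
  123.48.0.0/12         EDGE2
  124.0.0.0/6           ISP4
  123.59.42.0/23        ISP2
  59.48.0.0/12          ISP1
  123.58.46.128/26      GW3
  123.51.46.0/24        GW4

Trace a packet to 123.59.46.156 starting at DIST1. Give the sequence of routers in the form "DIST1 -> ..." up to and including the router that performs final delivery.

At DIST1: longest match for 123.59.46.156 is 123.48.0.0/12 -> EDGE2
At EDGE2: longest match for 123.59.46.156 is 123.58.0.0/15 -> directly connected

DIST1 -> EDGE2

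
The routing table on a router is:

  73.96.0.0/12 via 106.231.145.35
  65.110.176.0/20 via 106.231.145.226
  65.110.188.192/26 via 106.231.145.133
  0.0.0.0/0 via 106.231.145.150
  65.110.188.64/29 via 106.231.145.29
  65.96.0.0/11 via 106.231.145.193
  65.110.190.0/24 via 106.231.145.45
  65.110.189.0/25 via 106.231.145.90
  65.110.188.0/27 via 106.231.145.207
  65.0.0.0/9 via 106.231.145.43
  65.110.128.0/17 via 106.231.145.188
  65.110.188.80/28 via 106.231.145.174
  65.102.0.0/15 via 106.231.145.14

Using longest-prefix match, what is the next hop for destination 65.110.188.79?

Routes whose prefix contains 65.110.188.79:
  0.0.0.0/0 (default, matches everything) -> 106.231.145.150
  65.0.0.0/9 (65.0.0.0 - 65.127.255.255) -> 106.231.145.43
  65.96.0.0/11 (65.96.0.0 - 65.127.255.255) -> 106.231.145.193
  65.110.128.0/17 (65.110.128.0 - 65.110.255.255) -> 106.231.145.188
  65.110.176.0/20 (65.110.176.0 - 65.110.191.255) -> 106.231.145.226
More-specific entries that do NOT match:
  65.110.188.64/29 (65.110.188.64 - 65.110.188.71) does not contain 65.110.188.79
  65.110.188.80/28 (65.110.188.80 - 65.110.188.95) does not contain 65.110.188.79
  65.110.188.0/27 (65.110.188.0 - 65.110.188.31) does not contain 65.110.188.79
  65.110.188.192/26 (65.110.188.192 - 65.110.188.255) does not contain 65.110.188.79
  65.110.189.0/25 (65.110.189.0 - 65.110.189.127) does not contain 65.110.188.79
  65.110.190.0/24 (65.110.190.0 - 65.110.190.255) does not contain 65.110.188.79
Longest matching prefix is /20 -> next hop 106.231.145.226.

106.231.145.226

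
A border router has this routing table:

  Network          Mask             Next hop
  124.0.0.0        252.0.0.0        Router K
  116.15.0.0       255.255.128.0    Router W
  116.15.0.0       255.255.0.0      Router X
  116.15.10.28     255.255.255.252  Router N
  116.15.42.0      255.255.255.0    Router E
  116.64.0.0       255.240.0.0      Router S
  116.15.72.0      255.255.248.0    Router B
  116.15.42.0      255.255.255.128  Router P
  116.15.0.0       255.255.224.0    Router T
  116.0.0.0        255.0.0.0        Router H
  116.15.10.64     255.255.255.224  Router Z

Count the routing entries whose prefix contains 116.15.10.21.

Prefixes containing 116.15.10.21:
  116.0.0.0/8 (116.0.0.0 - 116.255.255.255)
  116.15.0.0/16 (116.15.0.0 - 116.15.255.255)
  116.15.0.0/17 (116.15.0.0 - 116.15.127.255)
  116.15.0.0/19 (116.15.0.0 - 116.15.31.255)
Total matching entries: 4.

4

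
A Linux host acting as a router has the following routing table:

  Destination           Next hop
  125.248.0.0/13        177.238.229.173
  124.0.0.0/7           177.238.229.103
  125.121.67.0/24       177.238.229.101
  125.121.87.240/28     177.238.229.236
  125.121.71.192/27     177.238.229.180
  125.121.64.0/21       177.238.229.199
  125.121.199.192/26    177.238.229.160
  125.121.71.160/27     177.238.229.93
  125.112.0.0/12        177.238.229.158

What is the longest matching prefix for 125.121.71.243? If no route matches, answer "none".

125.121.64.0/21

Entries matching 125.121.71.243:
  124.0.0.0/7 (124.0.0.0 - 125.255.255.255)
  125.112.0.0/12 (125.112.0.0 - 125.127.255.255)
  125.121.64.0/21 (125.121.64.0 - 125.121.71.255)
Most specific is 125.121.64.0/21.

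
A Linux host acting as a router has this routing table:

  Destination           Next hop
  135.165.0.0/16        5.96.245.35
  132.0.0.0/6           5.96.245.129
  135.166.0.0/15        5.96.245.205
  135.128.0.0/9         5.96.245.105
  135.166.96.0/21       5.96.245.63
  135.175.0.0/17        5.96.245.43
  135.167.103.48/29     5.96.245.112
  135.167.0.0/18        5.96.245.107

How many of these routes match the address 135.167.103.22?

3

Prefixes containing 135.167.103.22:
  132.0.0.0/6 (132.0.0.0 - 135.255.255.255)
  135.128.0.0/9 (135.128.0.0 - 135.255.255.255)
  135.166.0.0/15 (135.166.0.0 - 135.167.255.255)
Total matching entries: 3.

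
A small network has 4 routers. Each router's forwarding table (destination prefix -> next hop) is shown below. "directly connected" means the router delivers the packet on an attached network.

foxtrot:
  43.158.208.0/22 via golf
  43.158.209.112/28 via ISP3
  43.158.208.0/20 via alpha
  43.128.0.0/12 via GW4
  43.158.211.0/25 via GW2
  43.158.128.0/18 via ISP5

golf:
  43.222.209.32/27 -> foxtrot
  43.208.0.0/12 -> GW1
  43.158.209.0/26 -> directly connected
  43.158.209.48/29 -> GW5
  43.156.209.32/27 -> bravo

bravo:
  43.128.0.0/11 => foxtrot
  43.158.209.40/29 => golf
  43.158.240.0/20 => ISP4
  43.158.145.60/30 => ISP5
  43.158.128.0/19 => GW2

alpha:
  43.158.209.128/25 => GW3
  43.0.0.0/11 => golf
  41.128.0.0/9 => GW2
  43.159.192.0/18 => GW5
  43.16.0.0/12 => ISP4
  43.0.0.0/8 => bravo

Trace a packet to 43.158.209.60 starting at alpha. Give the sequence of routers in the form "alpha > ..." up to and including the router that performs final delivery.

At alpha: longest match for 43.158.209.60 is 43.0.0.0/8 -> bravo
At bravo: longest match for 43.158.209.60 is 43.128.0.0/11 -> foxtrot
At foxtrot: longest match for 43.158.209.60 is 43.158.208.0/22 -> golf
At golf: longest match for 43.158.209.60 is 43.158.209.0/26 -> directly connected

alpha > bravo > foxtrot > golf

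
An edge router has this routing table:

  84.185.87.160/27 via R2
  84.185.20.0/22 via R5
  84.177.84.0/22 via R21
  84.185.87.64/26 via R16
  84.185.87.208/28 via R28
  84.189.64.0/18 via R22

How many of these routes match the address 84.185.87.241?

0

No listed prefix contains 84.185.87.241.
Total matching entries: 0.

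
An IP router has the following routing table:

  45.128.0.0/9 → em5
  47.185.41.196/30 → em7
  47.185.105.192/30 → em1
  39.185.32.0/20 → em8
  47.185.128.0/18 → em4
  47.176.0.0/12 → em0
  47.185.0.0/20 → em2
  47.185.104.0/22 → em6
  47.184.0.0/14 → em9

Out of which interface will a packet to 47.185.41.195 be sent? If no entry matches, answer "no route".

Routes whose prefix contains 47.185.41.195:
  47.176.0.0/12 (47.176.0.0 - 47.191.255.255) -> em0
  47.184.0.0/14 (47.184.0.0 - 47.187.255.255) -> em9
More-specific entries that do NOT match:
  47.185.41.196/30 (47.185.41.196 - 47.185.41.199) does not contain 47.185.41.195
  47.185.105.192/30 (47.185.105.192 - 47.185.105.195) does not contain 47.185.41.195
  47.185.104.0/22 (47.185.104.0 - 47.185.107.255) does not contain 47.185.41.195
  39.185.32.0/20 (39.185.32.0 - 39.185.47.255) does not contain 47.185.41.195
  47.185.0.0/20 (47.185.0.0 - 47.185.15.255) does not contain 47.185.41.195
  47.185.128.0/18 (47.185.128.0 - 47.185.191.255) does not contain 47.185.41.195
Longest matching prefix is /14 -> interface em9.

em9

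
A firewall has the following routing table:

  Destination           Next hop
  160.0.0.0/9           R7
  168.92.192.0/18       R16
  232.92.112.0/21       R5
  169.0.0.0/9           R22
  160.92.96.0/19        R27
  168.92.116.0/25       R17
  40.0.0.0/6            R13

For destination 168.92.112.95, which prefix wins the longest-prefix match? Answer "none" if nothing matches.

168.92.112.95 is outside every listed prefix and there is no default route.

none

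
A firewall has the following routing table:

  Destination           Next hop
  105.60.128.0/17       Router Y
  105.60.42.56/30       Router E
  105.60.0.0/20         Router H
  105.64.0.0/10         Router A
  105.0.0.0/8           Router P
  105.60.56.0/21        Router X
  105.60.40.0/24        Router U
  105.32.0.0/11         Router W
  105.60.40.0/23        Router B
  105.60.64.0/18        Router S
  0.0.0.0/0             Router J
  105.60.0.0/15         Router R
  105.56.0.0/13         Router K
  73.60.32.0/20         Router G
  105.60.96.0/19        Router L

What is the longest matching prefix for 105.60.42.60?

Entries matching 105.60.42.60:
  0.0.0.0/0 (default, matches everything)
  105.0.0.0/8 (105.0.0.0 - 105.255.255.255)
  105.32.0.0/11 (105.32.0.0 - 105.63.255.255)
  105.56.0.0/13 (105.56.0.0 - 105.63.255.255)
  105.60.0.0/15 (105.60.0.0 - 105.61.255.255)
Most specific is 105.60.0.0/15.

105.60.0.0/15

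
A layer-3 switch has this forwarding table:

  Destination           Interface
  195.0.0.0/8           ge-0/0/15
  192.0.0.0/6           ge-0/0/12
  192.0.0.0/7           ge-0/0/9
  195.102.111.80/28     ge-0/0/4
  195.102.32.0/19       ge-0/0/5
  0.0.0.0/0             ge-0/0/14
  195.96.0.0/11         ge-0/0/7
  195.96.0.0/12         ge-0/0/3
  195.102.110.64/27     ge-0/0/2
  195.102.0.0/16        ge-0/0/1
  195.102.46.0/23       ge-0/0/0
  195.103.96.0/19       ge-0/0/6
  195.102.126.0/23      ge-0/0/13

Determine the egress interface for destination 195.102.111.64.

ge-0/0/1

Routes whose prefix contains 195.102.111.64:
  0.0.0.0/0 (default, matches everything) -> ge-0/0/14
  192.0.0.0/6 (192.0.0.0 - 195.255.255.255) -> ge-0/0/12
  195.0.0.0/8 (195.0.0.0 - 195.255.255.255) -> ge-0/0/15
  195.96.0.0/11 (195.96.0.0 - 195.127.255.255) -> ge-0/0/7
  195.96.0.0/12 (195.96.0.0 - 195.111.255.255) -> ge-0/0/3
  195.102.0.0/16 (195.102.0.0 - 195.102.255.255) -> ge-0/0/1
More-specific entries that do NOT match:
  195.102.111.80/28 (195.102.111.80 - 195.102.111.95) does not contain 195.102.111.64
  195.102.110.64/27 (195.102.110.64 - 195.102.110.95) does not contain 195.102.111.64
  195.102.46.0/23 (195.102.46.0 - 195.102.47.255) does not contain 195.102.111.64
  195.102.126.0/23 (195.102.126.0 - 195.102.127.255) does not contain 195.102.111.64
  195.102.32.0/19 (195.102.32.0 - 195.102.63.255) does not contain 195.102.111.64
  195.103.96.0/19 (195.103.96.0 - 195.103.127.255) does not contain 195.102.111.64
Longest matching prefix is /16 -> interface ge-0/0/1.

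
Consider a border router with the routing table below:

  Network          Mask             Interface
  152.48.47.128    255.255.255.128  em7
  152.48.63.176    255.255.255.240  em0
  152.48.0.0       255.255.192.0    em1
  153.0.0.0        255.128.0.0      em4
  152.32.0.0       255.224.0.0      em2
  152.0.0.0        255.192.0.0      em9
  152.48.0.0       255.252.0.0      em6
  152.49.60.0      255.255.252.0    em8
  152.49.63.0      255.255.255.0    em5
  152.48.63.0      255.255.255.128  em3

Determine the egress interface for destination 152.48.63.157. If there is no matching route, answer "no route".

em1

Routes whose prefix contains 152.48.63.157:
  152.0.0.0/10 (152.0.0.0 - 152.63.255.255) -> em9
  152.32.0.0/11 (152.32.0.0 - 152.63.255.255) -> em2
  152.48.0.0/14 (152.48.0.0 - 152.51.255.255) -> em6
  152.48.0.0/18 (152.48.0.0 - 152.48.63.255) -> em1
More-specific entries that do NOT match:
  152.48.63.176/28 (152.48.63.176 - 152.48.63.191) does not contain 152.48.63.157
  152.48.47.128/25 (152.48.47.128 - 152.48.47.255) does not contain 152.48.63.157
  152.48.63.0/25 (152.48.63.0 - 152.48.63.127) does not contain 152.48.63.157
  152.49.63.0/24 (152.49.63.0 - 152.49.63.255) does not contain 152.48.63.157
  152.49.60.0/22 (152.49.60.0 - 152.49.63.255) does not contain 152.48.63.157
Longest matching prefix is /18 -> interface em1.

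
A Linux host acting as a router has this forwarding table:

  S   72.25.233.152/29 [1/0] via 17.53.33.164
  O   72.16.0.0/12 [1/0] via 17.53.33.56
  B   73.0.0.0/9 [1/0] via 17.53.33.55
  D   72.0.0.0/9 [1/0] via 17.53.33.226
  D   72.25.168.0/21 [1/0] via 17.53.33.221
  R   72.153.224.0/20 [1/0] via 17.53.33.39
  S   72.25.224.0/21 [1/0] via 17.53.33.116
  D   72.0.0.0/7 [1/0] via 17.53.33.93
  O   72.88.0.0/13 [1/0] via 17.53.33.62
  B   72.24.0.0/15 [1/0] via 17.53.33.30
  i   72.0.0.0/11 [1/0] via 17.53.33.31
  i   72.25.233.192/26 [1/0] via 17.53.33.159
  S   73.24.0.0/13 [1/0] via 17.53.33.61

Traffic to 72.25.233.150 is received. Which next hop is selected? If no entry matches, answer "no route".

Routes whose prefix contains 72.25.233.150:
  72.0.0.0/7 (72.0.0.0 - 73.255.255.255) -> 17.53.33.93
  72.0.0.0/9 (72.0.0.0 - 72.127.255.255) -> 17.53.33.226
  72.0.0.0/11 (72.0.0.0 - 72.31.255.255) -> 17.53.33.31
  72.16.0.0/12 (72.16.0.0 - 72.31.255.255) -> 17.53.33.56
  72.24.0.0/15 (72.24.0.0 - 72.25.255.255) -> 17.53.33.30
More-specific entries that do NOT match:
  72.25.233.152/29 (72.25.233.152 - 72.25.233.159) does not contain 72.25.233.150
  72.25.233.192/26 (72.25.233.192 - 72.25.233.255) does not contain 72.25.233.150
  72.25.168.0/21 (72.25.168.0 - 72.25.175.255) does not contain 72.25.233.150
  72.25.224.0/21 (72.25.224.0 - 72.25.231.255) does not contain 72.25.233.150
  72.153.224.0/20 (72.153.224.0 - 72.153.239.255) does not contain 72.25.233.150
Longest matching prefix is /15 -> next hop 17.53.33.30.

17.53.33.30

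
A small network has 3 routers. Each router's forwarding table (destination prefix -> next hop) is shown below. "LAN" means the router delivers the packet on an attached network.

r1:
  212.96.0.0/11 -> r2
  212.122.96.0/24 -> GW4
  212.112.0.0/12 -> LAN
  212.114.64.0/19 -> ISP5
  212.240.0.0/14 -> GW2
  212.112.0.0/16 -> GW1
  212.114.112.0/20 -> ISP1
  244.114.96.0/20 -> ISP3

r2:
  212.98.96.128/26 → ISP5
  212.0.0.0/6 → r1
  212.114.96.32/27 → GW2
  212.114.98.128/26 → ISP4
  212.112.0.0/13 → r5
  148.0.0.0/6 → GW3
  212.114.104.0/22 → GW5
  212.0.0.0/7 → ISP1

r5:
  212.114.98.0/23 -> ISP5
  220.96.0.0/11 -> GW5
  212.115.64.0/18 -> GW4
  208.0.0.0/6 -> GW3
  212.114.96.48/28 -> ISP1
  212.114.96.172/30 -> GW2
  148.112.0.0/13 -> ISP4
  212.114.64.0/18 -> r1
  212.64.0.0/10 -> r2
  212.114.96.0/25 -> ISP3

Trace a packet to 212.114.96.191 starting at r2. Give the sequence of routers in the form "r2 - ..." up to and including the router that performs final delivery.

r2 - r5 - r1

At r2: longest match for 212.114.96.191 is 212.112.0.0/13 -> r5
At r5: longest match for 212.114.96.191 is 212.114.64.0/18 -> r1
At r1: longest match for 212.114.96.191 is 212.112.0.0/12 -> LAN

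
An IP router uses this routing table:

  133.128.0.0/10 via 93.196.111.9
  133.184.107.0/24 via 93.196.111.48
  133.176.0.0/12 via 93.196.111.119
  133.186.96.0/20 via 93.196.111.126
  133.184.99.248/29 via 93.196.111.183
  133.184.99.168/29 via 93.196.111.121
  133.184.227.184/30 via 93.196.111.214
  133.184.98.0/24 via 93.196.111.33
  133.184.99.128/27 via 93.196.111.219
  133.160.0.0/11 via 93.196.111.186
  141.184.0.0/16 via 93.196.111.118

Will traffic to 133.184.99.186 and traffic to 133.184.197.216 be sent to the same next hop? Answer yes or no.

yes

133.184.99.186: longest match 133.176.0.0/12 -> 93.196.111.119
133.184.197.216: longest match 133.176.0.0/12 -> 93.196.111.119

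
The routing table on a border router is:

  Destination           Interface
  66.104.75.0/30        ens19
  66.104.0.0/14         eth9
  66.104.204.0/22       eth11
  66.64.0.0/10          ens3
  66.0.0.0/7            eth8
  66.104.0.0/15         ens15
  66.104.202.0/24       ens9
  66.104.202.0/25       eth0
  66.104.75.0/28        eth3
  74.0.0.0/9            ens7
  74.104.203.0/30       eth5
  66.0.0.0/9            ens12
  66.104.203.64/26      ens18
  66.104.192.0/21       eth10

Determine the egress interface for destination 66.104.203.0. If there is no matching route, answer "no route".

Routes whose prefix contains 66.104.203.0:
  66.0.0.0/7 (66.0.0.0 - 67.255.255.255) -> eth8
  66.0.0.0/9 (66.0.0.0 - 66.127.255.255) -> ens12
  66.64.0.0/10 (66.64.0.0 - 66.127.255.255) -> ens3
  66.104.0.0/14 (66.104.0.0 - 66.107.255.255) -> eth9
  66.104.0.0/15 (66.104.0.0 - 66.105.255.255) -> ens15
More-specific entries that do NOT match:
  66.104.75.0/30 (66.104.75.0 - 66.104.75.3) does not contain 66.104.203.0
  74.104.203.0/30 (74.104.203.0 - 74.104.203.3) does not contain 66.104.203.0
  66.104.75.0/28 (66.104.75.0 - 66.104.75.15) does not contain 66.104.203.0
  66.104.203.64/26 (66.104.203.64 - 66.104.203.127) does not contain 66.104.203.0
  66.104.202.0/25 (66.104.202.0 - 66.104.202.127) does not contain 66.104.203.0
  66.104.202.0/24 (66.104.202.0 - 66.104.202.255) does not contain 66.104.203.0
  66.104.204.0/22 (66.104.204.0 - 66.104.207.255) does not contain 66.104.203.0
  66.104.192.0/21 (66.104.192.0 - 66.104.199.255) does not contain 66.104.203.0
Longest matching prefix is /15 -> interface ens15.

ens15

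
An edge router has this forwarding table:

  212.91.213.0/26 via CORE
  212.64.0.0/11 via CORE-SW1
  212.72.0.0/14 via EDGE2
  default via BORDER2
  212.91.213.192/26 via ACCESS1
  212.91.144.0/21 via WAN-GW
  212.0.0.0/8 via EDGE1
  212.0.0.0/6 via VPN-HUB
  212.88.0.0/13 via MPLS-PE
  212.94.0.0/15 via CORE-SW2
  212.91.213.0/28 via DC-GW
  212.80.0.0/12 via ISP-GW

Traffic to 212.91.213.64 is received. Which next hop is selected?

MPLS-PE

Routes whose prefix contains 212.91.213.64:
  0.0.0.0/0 (default, matches everything) -> BORDER2
  212.0.0.0/6 (212.0.0.0 - 215.255.255.255) -> VPN-HUB
  212.0.0.0/8 (212.0.0.0 - 212.255.255.255) -> EDGE1
  212.64.0.0/11 (212.64.0.0 - 212.95.255.255) -> CORE-SW1
  212.80.0.0/12 (212.80.0.0 - 212.95.255.255) -> ISP-GW
  212.88.0.0/13 (212.88.0.0 - 212.95.255.255) -> MPLS-PE
More-specific entries that do NOT match:
  212.91.213.0/28 (212.91.213.0 - 212.91.213.15) does not contain 212.91.213.64
  212.91.213.0/26 (212.91.213.0 - 212.91.213.63) does not contain 212.91.213.64
  212.91.213.192/26 (212.91.213.192 - 212.91.213.255) does not contain 212.91.213.64
  212.91.144.0/21 (212.91.144.0 - 212.91.151.255) does not contain 212.91.213.64
  212.94.0.0/15 (212.94.0.0 - 212.95.255.255) does not contain 212.91.213.64
  212.72.0.0/14 (212.72.0.0 - 212.75.255.255) does not contain 212.91.213.64
Longest matching prefix is /13 -> next hop MPLS-PE.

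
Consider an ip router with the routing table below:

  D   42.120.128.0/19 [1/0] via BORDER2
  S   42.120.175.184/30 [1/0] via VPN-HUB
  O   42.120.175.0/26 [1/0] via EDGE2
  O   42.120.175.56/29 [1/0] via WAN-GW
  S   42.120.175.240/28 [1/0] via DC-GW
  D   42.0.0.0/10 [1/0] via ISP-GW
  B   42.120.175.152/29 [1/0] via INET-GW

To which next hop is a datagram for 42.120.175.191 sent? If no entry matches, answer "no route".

no route

No entry's prefix contains 42.120.175.191; there is no default route.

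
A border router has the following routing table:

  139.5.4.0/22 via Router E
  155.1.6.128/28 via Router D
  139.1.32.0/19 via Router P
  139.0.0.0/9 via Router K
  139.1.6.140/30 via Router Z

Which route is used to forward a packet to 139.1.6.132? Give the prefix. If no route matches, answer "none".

139.0.0.0/9

Entries matching 139.1.6.132:
  139.0.0.0/9 (139.0.0.0 - 139.127.255.255)
Most specific is 139.0.0.0/9.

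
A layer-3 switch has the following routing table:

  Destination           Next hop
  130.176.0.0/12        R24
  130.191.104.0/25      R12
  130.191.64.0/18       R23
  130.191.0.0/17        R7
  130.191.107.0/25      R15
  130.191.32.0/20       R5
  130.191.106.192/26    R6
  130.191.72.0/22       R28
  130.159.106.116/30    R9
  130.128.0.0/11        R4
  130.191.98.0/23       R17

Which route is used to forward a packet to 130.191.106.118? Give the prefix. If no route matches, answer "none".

Entries matching 130.191.106.118:
  130.176.0.0/12 (130.176.0.0 - 130.191.255.255)
  130.191.0.0/17 (130.191.0.0 - 130.191.127.255)
  130.191.64.0/18 (130.191.64.0 - 130.191.127.255)
Most specific is 130.191.64.0/18.

130.191.64.0/18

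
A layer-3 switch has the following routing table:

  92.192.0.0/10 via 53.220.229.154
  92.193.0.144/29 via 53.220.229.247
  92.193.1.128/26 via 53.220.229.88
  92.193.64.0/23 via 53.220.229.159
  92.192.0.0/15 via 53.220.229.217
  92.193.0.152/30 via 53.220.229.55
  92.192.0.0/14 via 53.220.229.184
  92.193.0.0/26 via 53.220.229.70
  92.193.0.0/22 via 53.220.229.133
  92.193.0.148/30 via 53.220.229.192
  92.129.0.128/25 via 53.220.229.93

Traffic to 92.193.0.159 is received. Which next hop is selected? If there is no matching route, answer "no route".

Routes whose prefix contains 92.193.0.159:
  92.192.0.0/10 (92.192.0.0 - 92.255.255.255) -> 53.220.229.154
  92.192.0.0/14 (92.192.0.0 - 92.195.255.255) -> 53.220.229.184
  92.192.0.0/15 (92.192.0.0 - 92.193.255.255) -> 53.220.229.217
  92.193.0.0/22 (92.193.0.0 - 92.193.3.255) -> 53.220.229.133
More-specific entries that do NOT match:
  92.193.0.152/30 (92.193.0.152 - 92.193.0.155) does not contain 92.193.0.159
  92.193.0.148/30 (92.193.0.148 - 92.193.0.151) does not contain 92.193.0.159
  92.193.0.144/29 (92.193.0.144 - 92.193.0.151) does not contain 92.193.0.159
  92.193.1.128/26 (92.193.1.128 - 92.193.1.191) does not contain 92.193.0.159
  92.193.0.0/26 (92.193.0.0 - 92.193.0.63) does not contain 92.193.0.159
  92.129.0.128/25 (92.129.0.128 - 92.129.0.255) does not contain 92.193.0.159
  92.193.64.0/23 (92.193.64.0 - 92.193.65.255) does not contain 92.193.0.159
Longest matching prefix is /22 -> next hop 53.220.229.133.

53.220.229.133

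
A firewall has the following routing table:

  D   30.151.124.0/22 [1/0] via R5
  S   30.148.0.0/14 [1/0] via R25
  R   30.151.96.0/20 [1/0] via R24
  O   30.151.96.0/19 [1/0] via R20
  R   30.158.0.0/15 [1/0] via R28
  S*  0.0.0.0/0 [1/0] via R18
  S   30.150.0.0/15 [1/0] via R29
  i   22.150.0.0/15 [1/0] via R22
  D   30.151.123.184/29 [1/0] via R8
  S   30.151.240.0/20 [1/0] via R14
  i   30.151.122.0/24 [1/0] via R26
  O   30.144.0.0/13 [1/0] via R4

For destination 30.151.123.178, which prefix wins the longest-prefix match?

Entries matching 30.151.123.178:
  0.0.0.0/0 (default, matches everything)
  30.144.0.0/13 (30.144.0.0 - 30.151.255.255)
  30.148.0.0/14 (30.148.0.0 - 30.151.255.255)
  30.150.0.0/15 (30.150.0.0 - 30.151.255.255)
  30.151.96.0/19 (30.151.96.0 - 30.151.127.255)
Most specific is 30.151.96.0/19.

30.151.96.0/19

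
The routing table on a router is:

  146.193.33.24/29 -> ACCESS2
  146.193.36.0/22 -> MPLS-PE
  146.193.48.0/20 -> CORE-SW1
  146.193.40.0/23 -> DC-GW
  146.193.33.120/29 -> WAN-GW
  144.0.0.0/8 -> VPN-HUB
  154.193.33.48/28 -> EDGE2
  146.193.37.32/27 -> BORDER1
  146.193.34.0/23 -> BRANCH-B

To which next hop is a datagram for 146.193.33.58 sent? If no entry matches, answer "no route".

No entry's prefix contains 146.193.33.58; there is no default route.

no route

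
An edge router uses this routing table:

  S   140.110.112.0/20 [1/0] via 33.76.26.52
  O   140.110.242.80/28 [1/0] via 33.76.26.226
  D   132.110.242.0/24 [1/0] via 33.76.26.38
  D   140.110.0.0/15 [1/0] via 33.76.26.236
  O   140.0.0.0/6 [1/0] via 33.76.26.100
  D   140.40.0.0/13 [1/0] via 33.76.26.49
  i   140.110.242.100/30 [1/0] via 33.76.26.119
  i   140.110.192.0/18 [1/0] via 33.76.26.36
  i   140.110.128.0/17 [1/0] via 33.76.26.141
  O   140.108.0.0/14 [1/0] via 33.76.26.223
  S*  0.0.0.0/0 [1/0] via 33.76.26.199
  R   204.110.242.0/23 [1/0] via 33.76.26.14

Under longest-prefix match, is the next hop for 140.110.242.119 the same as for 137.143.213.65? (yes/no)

no

140.110.242.119: longest match 140.110.192.0/18 -> 33.76.26.36
137.143.213.65: longest match 0.0.0.0/0 -> 33.76.26.199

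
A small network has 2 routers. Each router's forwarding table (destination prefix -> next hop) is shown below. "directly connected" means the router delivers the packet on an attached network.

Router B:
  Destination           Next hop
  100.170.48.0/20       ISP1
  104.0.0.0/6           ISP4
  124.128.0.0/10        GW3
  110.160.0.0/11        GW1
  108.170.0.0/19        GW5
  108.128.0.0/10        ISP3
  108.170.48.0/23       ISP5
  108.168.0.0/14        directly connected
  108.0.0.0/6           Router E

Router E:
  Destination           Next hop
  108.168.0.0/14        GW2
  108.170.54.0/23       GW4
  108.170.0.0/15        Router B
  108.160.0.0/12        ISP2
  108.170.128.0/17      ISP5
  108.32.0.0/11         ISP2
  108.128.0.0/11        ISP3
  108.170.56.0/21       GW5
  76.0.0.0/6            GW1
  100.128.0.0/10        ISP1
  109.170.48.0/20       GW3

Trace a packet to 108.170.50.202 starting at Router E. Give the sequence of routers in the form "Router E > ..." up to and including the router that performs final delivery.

At Router E: longest match for 108.170.50.202 is 108.170.0.0/15 -> Router B
At Router B: longest match for 108.170.50.202 is 108.168.0.0/14 -> directly connected

Router E > Router B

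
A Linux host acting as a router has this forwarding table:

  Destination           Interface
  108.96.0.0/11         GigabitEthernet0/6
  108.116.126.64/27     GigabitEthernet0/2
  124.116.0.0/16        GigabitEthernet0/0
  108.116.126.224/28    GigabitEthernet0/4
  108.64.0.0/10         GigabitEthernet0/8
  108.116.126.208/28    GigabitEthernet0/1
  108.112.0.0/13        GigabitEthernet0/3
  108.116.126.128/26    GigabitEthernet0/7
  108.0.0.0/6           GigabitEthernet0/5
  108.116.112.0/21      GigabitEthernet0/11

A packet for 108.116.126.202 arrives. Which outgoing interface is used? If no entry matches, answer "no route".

Routes whose prefix contains 108.116.126.202:
  108.0.0.0/6 (108.0.0.0 - 111.255.255.255) -> GigabitEthernet0/5
  108.64.0.0/10 (108.64.0.0 - 108.127.255.255) -> GigabitEthernet0/8
  108.96.0.0/11 (108.96.0.0 - 108.127.255.255) -> GigabitEthernet0/6
  108.112.0.0/13 (108.112.0.0 - 108.119.255.255) -> GigabitEthernet0/3
More-specific entries that do NOT match:
  108.116.126.224/28 (108.116.126.224 - 108.116.126.239) does not contain 108.116.126.202
  108.116.126.208/28 (108.116.126.208 - 108.116.126.223) does not contain 108.116.126.202
  108.116.126.64/27 (108.116.126.64 - 108.116.126.95) does not contain 108.116.126.202
  108.116.126.128/26 (108.116.126.128 - 108.116.126.191) does not contain 108.116.126.202
  108.116.112.0/21 (108.116.112.0 - 108.116.119.255) does not contain 108.116.126.202
  124.116.0.0/16 (124.116.0.0 - 124.116.255.255) does not contain 108.116.126.202
Longest matching prefix is /13 -> interface GigabitEthernet0/3.

GigabitEthernet0/3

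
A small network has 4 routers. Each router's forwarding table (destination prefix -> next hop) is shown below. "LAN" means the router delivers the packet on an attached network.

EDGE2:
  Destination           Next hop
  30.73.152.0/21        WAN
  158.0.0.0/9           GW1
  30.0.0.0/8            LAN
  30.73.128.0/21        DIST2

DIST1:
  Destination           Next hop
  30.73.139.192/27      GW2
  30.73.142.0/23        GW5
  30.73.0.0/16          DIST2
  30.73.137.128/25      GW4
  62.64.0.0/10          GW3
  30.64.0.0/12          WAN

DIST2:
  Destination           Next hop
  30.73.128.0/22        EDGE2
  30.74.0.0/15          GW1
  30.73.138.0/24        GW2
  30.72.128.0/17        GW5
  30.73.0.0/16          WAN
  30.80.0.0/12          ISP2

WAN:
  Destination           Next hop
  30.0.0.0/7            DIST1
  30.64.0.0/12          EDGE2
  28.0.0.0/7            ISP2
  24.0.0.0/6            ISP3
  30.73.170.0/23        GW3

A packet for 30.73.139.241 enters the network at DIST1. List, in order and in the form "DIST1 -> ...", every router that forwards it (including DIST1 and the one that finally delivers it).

DIST1 -> DIST2 -> WAN -> EDGE2

At DIST1: longest match for 30.73.139.241 is 30.73.0.0/16 -> DIST2
At DIST2: longest match for 30.73.139.241 is 30.73.0.0/16 -> WAN
At WAN: longest match for 30.73.139.241 is 30.64.0.0/12 -> EDGE2
At EDGE2: longest match for 30.73.139.241 is 30.0.0.0/8 -> LAN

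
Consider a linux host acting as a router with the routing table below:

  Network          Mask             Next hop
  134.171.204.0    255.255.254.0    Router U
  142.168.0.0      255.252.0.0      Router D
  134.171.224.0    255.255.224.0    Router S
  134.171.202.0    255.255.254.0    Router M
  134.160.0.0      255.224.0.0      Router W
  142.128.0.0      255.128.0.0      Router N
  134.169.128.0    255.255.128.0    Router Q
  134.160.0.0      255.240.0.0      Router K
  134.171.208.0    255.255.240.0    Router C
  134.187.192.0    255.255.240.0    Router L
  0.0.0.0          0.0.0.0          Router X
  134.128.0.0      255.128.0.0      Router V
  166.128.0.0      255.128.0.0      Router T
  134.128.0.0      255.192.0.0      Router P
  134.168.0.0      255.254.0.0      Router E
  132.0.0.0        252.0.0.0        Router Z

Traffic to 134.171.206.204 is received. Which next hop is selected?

Router K

Routes whose prefix contains 134.171.206.204:
  0.0.0.0/0 (default, matches everything) -> Router X
  132.0.0.0/6 (132.0.0.0 - 135.255.255.255) -> Router Z
  134.128.0.0/9 (134.128.0.0 - 134.255.255.255) -> Router V
  134.128.0.0/10 (134.128.0.0 - 134.191.255.255) -> Router P
  134.160.0.0/11 (134.160.0.0 - 134.191.255.255) -> Router W
  134.160.0.0/12 (134.160.0.0 - 134.175.255.255) -> Router K
More-specific entries that do NOT match:
  134.171.204.0/23 (134.171.204.0 - 134.171.205.255) does not contain 134.171.206.204
  134.171.202.0/23 (134.171.202.0 - 134.171.203.255) does not contain 134.171.206.204
  134.171.208.0/20 (134.171.208.0 - 134.171.223.255) does not contain 134.171.206.204
  134.187.192.0/20 (134.187.192.0 - 134.187.207.255) does not contain 134.171.206.204
  134.171.224.0/19 (134.171.224.0 - 134.171.255.255) does not contain 134.171.206.204
  134.169.128.0/17 (134.169.128.0 - 134.169.255.255) does not contain 134.171.206.204
  134.168.0.0/15 (134.168.0.0 - 134.169.255.255) does not contain 134.171.206.204
  142.168.0.0/14 (142.168.0.0 - 142.171.255.255) does not contain 134.171.206.204
Longest matching prefix is /12 -> next hop Router K.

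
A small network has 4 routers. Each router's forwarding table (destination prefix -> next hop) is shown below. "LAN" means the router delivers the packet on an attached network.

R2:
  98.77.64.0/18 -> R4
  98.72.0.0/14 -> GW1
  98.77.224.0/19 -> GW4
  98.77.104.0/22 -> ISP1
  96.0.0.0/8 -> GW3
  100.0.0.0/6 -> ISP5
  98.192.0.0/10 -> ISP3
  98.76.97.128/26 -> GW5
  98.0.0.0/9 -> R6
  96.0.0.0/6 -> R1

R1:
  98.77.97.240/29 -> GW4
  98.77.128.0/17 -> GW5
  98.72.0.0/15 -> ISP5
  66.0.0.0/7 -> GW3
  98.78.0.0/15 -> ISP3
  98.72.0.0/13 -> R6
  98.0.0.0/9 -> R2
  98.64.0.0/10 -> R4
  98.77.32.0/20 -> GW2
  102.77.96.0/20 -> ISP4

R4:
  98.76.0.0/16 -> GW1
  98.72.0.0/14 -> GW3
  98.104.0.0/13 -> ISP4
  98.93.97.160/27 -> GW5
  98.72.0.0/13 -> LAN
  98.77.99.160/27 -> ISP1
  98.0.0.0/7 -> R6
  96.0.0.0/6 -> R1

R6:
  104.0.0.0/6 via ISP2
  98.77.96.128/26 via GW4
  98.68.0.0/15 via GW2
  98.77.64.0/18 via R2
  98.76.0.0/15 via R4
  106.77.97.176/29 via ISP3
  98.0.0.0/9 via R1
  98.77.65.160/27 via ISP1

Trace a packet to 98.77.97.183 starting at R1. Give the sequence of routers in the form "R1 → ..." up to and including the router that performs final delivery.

At R1: longest match for 98.77.97.183 is 98.72.0.0/13 -> R6
At R6: longest match for 98.77.97.183 is 98.77.64.0/18 -> R2
At R2: longest match for 98.77.97.183 is 98.77.64.0/18 -> R4
At R4: longest match for 98.77.97.183 is 98.72.0.0/13 -> LAN

R1 → R6 → R2 → R4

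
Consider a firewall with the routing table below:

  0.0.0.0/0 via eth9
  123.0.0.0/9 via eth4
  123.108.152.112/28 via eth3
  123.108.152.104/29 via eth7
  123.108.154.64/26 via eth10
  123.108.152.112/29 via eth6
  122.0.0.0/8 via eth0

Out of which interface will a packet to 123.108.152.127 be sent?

Routes whose prefix contains 123.108.152.127:
  0.0.0.0/0 (default, matches everything) -> eth9
  123.0.0.0/9 (123.0.0.0 - 123.127.255.255) -> eth4
  123.108.152.112/28 (123.108.152.112 - 123.108.152.127) -> eth3
More-specific entries that do NOT match:
  123.108.152.104/29 (123.108.152.104 - 123.108.152.111) does not contain 123.108.152.127
  123.108.152.112/29 (123.108.152.112 - 123.108.152.119) does not contain 123.108.152.127
Longest matching prefix is /28 -> interface eth3.

eth3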